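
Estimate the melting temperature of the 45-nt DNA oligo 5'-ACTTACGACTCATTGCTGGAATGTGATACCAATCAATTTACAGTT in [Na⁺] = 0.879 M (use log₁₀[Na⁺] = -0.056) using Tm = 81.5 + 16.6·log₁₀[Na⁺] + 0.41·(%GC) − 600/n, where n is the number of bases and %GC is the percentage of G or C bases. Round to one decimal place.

81.8°C

Length n = 45. Counting bases: G=7, C=9, A=14, T=15
G+C = 16, so %GC = 16/45 × 100 = 35.556%
Salt term: 16.6 × (-0.056) = -0.93
GC term: 0.41 × 35.556 = 14.578; length term: −600/45 = −13.333
Tm = 81.5 + (-0.93) + 14.578 − 13.333 = 81.815 → 81.8°C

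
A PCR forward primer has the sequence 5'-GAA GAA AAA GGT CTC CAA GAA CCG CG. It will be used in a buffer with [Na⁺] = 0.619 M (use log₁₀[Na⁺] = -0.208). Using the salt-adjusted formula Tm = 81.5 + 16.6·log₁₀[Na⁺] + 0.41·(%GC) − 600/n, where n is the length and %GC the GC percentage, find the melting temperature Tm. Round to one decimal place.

75.5°C

Length n = 26. Base counts: A=11, C=6, G=7, T=2
G+C = 13, so %GC = 13/26 × 100 = 50%
Salt term: 16.6 × (-0.208) = -3.453
GC term: 0.41 × 50 = 20.5; length term: −600/26 = −23.077
Tm = 81.5 + (-3.453) + 20.5 − 23.077 = 75.47 → 75.5°C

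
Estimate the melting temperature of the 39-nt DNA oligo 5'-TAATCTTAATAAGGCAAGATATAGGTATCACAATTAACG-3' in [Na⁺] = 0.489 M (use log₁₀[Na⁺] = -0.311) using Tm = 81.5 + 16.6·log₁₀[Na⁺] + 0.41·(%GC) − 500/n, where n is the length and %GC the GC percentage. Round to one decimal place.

Length n = 39. Base counts: G=6, A=17, T=11, C=5
G+C = 11, so %GC = 11/39 × 100 = 28.205%
Salt term: 16.6 × (-0.311) = -5.163
GC term: 0.41 × 28.205 = 11.564; length term: −500/39 = −12.821
Tm = 81.5 + (-5.163) + 11.564 − 12.821 = 75.08 → 75.1°C

75.1°C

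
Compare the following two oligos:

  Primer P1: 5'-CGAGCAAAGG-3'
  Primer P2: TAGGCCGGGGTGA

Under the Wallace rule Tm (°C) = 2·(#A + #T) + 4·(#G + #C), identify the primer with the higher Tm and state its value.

Primer P2, 44°C

Primer P1: A+T=4, G+C=6 → Tm = 2(4)+4(6) = 32°C
Primer P2: A+T=4, G+C=9 → Tm = 2(4)+4(9) = 44°C
32°C vs 44°C → primer P2 is higher.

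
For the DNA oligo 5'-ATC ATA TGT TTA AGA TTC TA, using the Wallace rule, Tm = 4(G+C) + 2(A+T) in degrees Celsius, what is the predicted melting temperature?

48°C

C=2, T=9, A=7, G=2
AT pairs contribute 16, GC pairs contribute 4.
Tm = 2(16) + 4(4) = 32 + 16 = 48°C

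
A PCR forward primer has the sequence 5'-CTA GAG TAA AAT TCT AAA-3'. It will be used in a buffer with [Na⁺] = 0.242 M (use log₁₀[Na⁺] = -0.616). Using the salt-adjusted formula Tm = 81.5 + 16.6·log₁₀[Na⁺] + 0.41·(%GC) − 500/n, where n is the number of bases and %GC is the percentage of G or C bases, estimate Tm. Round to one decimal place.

Length n = 18. Scanning the sequence gives C=2, A=9, G=2, T=5.
G+C = 4, so %GC = 4/18 × 100 = 22.222%
Salt term: 16.6 × (-0.616) = -10.226
GC term: 0.41 × 22.222 = 9.111; length term: −500/18 = −27.778
Tm = 81.5 + (-10.226) + 9.111 − 27.778 = 52.607 → 52.6°C

52.6°C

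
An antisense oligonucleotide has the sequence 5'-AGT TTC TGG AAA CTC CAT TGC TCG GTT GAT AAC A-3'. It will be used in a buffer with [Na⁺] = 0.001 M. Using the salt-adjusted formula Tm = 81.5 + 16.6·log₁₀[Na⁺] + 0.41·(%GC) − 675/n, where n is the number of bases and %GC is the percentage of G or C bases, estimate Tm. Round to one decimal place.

28.7°C

Length n = 34. Scanning the sequence gives A=9, C=7, G=7, T=11.
G+C = 14, so %GC = 14/34 × 100 = 41.176%
Salt term: 16.6 × (-3) = -49.8
GC term: 0.41 × 41.176 = 16.882; length term: −675/34 = −19.853
Tm = 81.5 + (-49.8) + 16.882 − 19.853 = 28.729 → 28.7°C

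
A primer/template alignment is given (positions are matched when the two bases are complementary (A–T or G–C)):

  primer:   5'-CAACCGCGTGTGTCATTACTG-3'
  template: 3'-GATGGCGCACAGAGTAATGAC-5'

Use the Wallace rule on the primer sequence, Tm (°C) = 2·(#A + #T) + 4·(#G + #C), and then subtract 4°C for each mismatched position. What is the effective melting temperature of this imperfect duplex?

56°C

Primer base counts: A=4, T=6, G=5, C=6 → A+T=10, G+C=11
Perfect-match Tm = 2(10) + 4(11) = 20 + 44 = 64°C
Mismatches (positions where the bases are not complementary): 2 (at positions 2, 12)
Effective Tm = 64 − 2×4 = 64 − 8 = 56°C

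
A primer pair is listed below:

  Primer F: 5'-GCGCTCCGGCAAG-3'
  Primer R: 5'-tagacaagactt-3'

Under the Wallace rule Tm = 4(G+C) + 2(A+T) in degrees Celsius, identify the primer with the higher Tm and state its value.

Primer F: A+T=3, G+C=10 → Tm = 2(3)+4(10) = 46°C
Primer R: A+T=8, G+C=4 → Tm = 2(8)+4(4) = 32°C
46°C vs 32°C → primer F is higher.

Primer F, 46°C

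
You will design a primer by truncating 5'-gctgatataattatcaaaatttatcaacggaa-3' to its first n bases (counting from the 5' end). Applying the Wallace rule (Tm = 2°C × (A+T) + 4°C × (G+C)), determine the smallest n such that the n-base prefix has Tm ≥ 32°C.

n = 13

First 12 bases: GCTGATATAATT → Tm = 30°C (< 32°C)
First 13 bases: GCTGATATAATTA → Tm = 32°C (≥ 32°C)
Each additional base adds 2°C (A/T) or 4°C (G/C), so Tm is non-decreasing in n; n = 13 is the first length to reach 32°C.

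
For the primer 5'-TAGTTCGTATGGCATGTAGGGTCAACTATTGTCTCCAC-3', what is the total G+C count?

17

Counting bases: T=13, C=8, A=8, G=9
Total G or C: 9 + 8 = 17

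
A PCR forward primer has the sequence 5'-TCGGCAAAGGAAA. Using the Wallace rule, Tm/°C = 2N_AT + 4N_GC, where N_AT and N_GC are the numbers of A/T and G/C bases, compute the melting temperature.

Base counts: G=4, C=2, A=6, T=1
AT pairs contribute 7, GC pairs contribute 6.
Tm = 2×7 + 4×6 = 38°C

38°C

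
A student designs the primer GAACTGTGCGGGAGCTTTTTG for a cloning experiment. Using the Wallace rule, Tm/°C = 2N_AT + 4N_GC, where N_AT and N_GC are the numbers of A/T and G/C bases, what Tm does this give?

Counting bases: A=3, G=8, C=3, T=7
So N_AT = 10 and N_GC = 11.
Tm = 2×10 + 4×11 = 64°C

64°C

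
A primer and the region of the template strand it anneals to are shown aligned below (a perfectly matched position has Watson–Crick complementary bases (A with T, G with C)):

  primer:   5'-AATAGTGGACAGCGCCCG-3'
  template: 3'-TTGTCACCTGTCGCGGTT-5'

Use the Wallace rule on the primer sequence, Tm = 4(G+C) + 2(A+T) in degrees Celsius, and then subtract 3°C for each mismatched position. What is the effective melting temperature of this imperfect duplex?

49°C

Primer base counts: A=5, T=2, G=6, C=5 → A+T=7, G+C=11
Perfect-match Tm = 2(7) + 4(11) = 14 + 44 = 58°C
Mismatches (positions where the bases are not complementary): 3 (at positions 3, 17, 18)
Effective Tm = 58 − 3×3 = 58 − 9 = 49°C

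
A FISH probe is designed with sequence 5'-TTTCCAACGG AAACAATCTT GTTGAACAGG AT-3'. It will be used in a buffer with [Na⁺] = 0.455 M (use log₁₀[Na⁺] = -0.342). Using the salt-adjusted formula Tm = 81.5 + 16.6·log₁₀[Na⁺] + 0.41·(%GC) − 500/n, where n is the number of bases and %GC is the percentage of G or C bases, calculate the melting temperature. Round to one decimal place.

Length n = 32. Scanning the sequence gives C=6, T=9, G=6, A=11.
G+C = 12, so %GC = 12/32 × 100 = 37.5%
Salt term: 16.6 × (-0.342) = -5.677
GC term: 0.41 × 37.5 = 15.375; length term: −500/32 = −15.625
Tm = 81.5 + (-5.677) + 15.375 − 15.625 = 75.573 → 75.6°C

75.6°C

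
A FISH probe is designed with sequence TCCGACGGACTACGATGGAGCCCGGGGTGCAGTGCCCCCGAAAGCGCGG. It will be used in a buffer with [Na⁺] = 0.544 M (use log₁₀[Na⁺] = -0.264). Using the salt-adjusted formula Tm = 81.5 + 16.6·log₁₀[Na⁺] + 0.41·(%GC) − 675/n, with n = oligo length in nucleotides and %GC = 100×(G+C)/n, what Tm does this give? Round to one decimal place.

Length n = 49. Scanning the sequence gives T=5, A=9, C=16, G=19.
G+C = 35, so %GC = 35/49 × 100 = 71.429%
Salt term: 16.6 × (-0.264) = -4.382
GC term: 0.41 × 71.429 = 29.286; length term: −675/49 = −13.776
Tm = 81.5 + (-4.382) + 29.286 − 13.776 = 92.628 → 92.6°C

92.6°C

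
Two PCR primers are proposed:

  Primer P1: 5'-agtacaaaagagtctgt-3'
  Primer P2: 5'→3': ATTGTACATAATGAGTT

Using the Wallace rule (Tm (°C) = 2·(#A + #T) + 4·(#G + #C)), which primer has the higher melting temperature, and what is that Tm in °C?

Primer P1: A+T=11, G+C=6 → Tm = 2(11)+4(6) = 46°C
Primer P2: A+T=13, G+C=4 → Tm = 2(13)+4(4) = 42°C
46°C vs 42°C → primer P1 is higher.

Primer P1, 46°C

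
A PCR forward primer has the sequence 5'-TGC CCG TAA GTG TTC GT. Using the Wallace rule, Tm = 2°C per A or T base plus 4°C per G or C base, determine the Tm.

Scanning the sequence gives C=4, T=6, G=5, A=2.
AT pairs contribute 8, GC pairs contribute 9.
Tm = 4·9 + 2·8 = 36 + 16 = 52°C

52°C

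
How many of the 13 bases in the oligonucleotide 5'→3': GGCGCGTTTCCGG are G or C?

Base counts: G=6, T=3, C=4, A=0
Total G or C: 6 + 4 = 10

10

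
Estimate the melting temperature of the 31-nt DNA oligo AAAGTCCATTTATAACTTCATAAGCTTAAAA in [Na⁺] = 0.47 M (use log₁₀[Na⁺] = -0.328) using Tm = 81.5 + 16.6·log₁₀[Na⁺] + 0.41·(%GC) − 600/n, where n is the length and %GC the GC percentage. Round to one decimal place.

66.0°C

Length n = 31. Base counts: T=10, A=14, G=2, C=5
G+C = 7, so %GC = 7/31 × 100 = 22.581%
Salt term: 16.6 × (-0.328) = -5.445
GC term: 0.41 × 22.581 = 9.258; length term: −600/31 = −19.355
Tm = 81.5 + (-5.445) + 9.258 − 19.355 = 65.958 → 66.0°C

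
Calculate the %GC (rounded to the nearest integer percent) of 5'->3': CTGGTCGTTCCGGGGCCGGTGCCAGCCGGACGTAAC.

72%

Counting bases: G=14, A=4, T=6, C=12
G+C = 14 + 12 = 26 out of 36 bases
%GC = 26/36 × 100 = 72.22% ≈ 72%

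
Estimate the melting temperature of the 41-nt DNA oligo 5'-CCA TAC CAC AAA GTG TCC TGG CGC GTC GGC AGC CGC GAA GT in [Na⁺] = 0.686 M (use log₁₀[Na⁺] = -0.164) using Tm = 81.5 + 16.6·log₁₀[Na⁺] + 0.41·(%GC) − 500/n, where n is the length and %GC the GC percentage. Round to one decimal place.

Length n = 41. Base counts: A=9, T=6, C=14, G=12
G+C = 26, so %GC = 26/41 × 100 = 63.415%
Salt term: 16.6 × (-0.164) = -2.722
GC term: 0.41 × 63.415 = 26; length term: −500/41 = −12.195
Tm = 81.5 + (-2.722) + 26 − 12.195 = 92.583 → 92.6°C

92.6°C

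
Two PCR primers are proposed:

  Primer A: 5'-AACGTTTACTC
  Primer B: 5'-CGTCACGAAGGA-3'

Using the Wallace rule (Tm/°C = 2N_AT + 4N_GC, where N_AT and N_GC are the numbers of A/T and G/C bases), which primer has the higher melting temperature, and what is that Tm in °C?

Primer B, 38°C

Primer A: A+T=7, G+C=4 → Tm = 2(7)+4(4) = 30°C
Primer B: A+T=5, G+C=7 → Tm = 2(5)+4(7) = 38°C
30°C vs 38°C → primer B is higher.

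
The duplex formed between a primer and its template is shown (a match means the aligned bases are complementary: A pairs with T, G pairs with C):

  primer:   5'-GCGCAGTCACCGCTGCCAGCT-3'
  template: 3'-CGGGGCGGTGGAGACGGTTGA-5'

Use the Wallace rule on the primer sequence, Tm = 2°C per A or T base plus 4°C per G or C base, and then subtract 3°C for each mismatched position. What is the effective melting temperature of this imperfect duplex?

Primer base counts: A=3, T=3, G=6, C=9 → A+T=6, G+C=15
Perfect-match Tm = 2(6) + 4(15) = 12 + 60 = 72°C
Mismatches (positions where the bases are not complementary): 5 (at positions 3, 5, 7, 12, 19)
Effective Tm = 72 − 5×3 = 72 − 15 = 57°C

57°C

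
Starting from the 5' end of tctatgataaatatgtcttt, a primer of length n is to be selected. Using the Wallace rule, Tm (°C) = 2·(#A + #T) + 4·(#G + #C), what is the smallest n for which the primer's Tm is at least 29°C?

First 12 bases: TCTATGATAAAT → Tm = 28°C (< 29°C)
First 13 bases: TCTATGATAAATA → Tm = 30°C (≥ 29°C)
Since every base adds ≥2°C, Tm only increases with n, so the threshold is first crossed at n = 13.

n = 13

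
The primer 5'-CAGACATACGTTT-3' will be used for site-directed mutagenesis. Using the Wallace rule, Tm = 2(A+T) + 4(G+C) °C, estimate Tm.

36°C

G=2, C=3, A=4, T=4
So N_AT = 8 and N_GC = 5.
Tm = 4·5 + 2·8 = 20 + 16 = 36°C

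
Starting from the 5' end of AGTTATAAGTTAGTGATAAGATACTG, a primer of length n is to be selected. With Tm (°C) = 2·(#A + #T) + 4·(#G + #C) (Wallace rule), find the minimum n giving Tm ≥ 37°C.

n = 15

First 14 bases: AGTTATAAGTTAGT → Tm = 34°C (< 37°C)
First 15 bases: AGTTATAAGTTAGTG → Tm = 38°C (≥ 37°C)
Since every base adds ≥2°C, Tm only increases with n, so the threshold is first crossed at n = 15.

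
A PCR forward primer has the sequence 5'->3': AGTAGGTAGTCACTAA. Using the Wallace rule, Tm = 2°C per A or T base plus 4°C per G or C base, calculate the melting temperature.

44°C

Scanning the sequence gives A=6, G=4, C=2, T=4.
So N_AT = 10 and N_GC = 6.
Tm = 2(10) + 4(6) = 20 + 24 = 44°C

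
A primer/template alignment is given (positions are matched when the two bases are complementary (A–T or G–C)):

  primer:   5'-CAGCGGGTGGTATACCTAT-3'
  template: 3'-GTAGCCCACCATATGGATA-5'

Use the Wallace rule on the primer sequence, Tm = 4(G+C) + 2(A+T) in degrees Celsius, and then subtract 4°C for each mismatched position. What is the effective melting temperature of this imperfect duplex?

Primer base counts: A=4, T=5, G=6, C=4 → A+T=9, G+C=10
Perfect-match Tm = 2(9) + 4(10) = 18 + 40 = 58°C
Mismatches (positions where the bases are not complementary): 1 (at position 3)
Effective Tm = 58 − 1×4 = 58 − 4 = 54°C

54°C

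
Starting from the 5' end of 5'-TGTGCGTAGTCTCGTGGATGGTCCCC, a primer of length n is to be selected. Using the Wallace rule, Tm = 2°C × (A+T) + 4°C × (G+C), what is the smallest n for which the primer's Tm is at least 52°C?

n = 17

First 16 bases: TGTGCGTAGTCTCGTG → Tm = 50°C (< 52°C)
First 17 bases: TGTGCGTAGTCTCGTGG → Tm = 54°C (≥ 52°C)
Since every base adds ≥2°C, Tm only increases with n, so the threshold is first crossed at n = 17.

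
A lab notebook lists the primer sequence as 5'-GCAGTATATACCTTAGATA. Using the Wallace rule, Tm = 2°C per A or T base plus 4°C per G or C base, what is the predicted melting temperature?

50°C

Scanning the sequence gives C=3, T=6, G=3, A=7.
AT pairs contribute 13, GC pairs contribute 6.
Tm = 2(13) + 4(6) = 26 + 24 = 50°C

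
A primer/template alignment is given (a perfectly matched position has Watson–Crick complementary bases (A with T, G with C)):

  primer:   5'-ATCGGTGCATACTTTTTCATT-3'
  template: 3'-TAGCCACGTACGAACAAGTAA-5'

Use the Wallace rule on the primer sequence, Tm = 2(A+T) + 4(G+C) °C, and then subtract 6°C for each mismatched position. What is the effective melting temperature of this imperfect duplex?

Primer base counts: A=4, T=10, G=3, C=4 → A+T=14, G+C=7
Perfect-match Tm = 2(14) + 4(7) = 28 + 28 = 56°C
Mismatches (positions where the bases are not complementary): 2 (at positions 11, 15)
Effective Tm = 56 − 2×6 = 56 − 12 = 44°C

44°C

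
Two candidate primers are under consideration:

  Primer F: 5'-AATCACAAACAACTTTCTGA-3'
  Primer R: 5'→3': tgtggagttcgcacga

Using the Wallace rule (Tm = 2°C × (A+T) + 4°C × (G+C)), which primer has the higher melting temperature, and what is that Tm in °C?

Primer F, 52°C

Primer F: A+T=14, G+C=6 → Tm = 2(14)+4(6) = 52°C
Primer R: A+T=7, G+C=9 → Tm = 2(7)+4(9) = 50°C
52°C vs 50°C → primer F is higher.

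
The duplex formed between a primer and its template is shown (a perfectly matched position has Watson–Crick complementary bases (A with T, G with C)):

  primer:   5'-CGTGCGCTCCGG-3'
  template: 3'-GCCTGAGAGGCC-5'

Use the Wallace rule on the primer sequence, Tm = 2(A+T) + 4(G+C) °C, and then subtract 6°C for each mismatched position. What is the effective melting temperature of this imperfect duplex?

Primer base counts: A=0, T=2, G=5, C=5 → A+T=2, G+C=10
Perfect-match Tm = 2(2) + 4(10) = 4 + 40 = 44°C
Mismatches (positions where the bases are not complementary): 3 (at positions 3, 4, 6)
Effective Tm = 44 − 3×6 = 44 − 18 = 26°C

26°C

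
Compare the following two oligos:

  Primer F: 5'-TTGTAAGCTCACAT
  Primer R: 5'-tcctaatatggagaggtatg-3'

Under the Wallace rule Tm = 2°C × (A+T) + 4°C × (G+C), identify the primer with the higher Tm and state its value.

Primer R, 56°C

Primer F: A+T=9, G+C=5 → Tm = 2(9)+4(5) = 38°C
Primer R: A+T=12, G+C=8 → Tm = 2(12)+4(8) = 56°C
38°C vs 56°C → primer R is higher.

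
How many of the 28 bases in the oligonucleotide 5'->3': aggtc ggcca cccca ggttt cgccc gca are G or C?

20

Base counts: A=4, G=8, C=12, T=4
Total G or C: 8 + 12 = 20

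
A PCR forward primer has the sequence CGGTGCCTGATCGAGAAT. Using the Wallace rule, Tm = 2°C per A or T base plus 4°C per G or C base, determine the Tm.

Base counts: G=6, A=4, C=4, T=4
AT pairs contribute 8, GC pairs contribute 10.
Tm = 2(8) + 4(10) = 16 + 40 = 56°C

56°C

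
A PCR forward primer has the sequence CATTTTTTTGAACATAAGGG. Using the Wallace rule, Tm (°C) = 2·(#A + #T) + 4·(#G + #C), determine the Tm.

A=6, G=4, T=8, C=2
AT pairs contribute 14, GC pairs contribute 6.
Tm = 2(14) + 4(6) = 28 + 24 = 52°C

52°C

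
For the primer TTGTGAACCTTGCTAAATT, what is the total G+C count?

Counting bases: T=8, A=5, G=3, C=3
G+C = 3 + 3 = 6

6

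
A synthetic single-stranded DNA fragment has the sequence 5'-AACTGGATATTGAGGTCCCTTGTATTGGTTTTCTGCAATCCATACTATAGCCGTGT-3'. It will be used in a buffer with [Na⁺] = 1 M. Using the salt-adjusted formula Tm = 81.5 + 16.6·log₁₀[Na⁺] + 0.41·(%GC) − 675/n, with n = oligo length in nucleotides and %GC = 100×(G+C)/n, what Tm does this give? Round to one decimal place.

Length n = 56. Scanning the sequence gives T=21, A=12, C=11, G=12.
G+C = 23, so %GC = 23/56 × 100 = 41.071%
Salt term: 16.6 × (0) = 0
GC term: 0.41 × 41.071 = 16.839; length term: −675/56 = −12.054
Tm = 81.5 + (0) + 16.839 − 12.054 = 86.285 → 86.3°C

86.3°C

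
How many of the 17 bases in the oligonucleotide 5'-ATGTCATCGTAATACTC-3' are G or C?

6

Base counts: G=2, C=4, T=6, A=5
Total G or C: 2 + 4 = 6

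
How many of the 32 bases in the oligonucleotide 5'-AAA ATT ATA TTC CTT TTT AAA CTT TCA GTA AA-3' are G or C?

5

Counting bases: T=14, G=1, A=13, C=4
Total G or C: 1 + 4 = 5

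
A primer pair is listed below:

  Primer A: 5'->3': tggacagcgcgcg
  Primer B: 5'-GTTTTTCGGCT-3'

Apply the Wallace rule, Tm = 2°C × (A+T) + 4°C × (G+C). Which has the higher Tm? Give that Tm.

Primer A: A+T=3, G+C=10 → Tm = 2(3)+4(10) = 46°C
Primer B: A+T=6, G+C=5 → Tm = 2(6)+4(5) = 32°C
46°C vs 32°C → primer A is higher.

Primer A, 46°C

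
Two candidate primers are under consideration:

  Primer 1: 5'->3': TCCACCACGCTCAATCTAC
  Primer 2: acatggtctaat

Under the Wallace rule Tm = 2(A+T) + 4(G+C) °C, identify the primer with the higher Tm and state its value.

Primer 1, 58°C

Primer 1: A+T=9, G+C=10 → Tm = 2(9)+4(10) = 58°C
Primer 2: A+T=8, G+C=4 → Tm = 2(8)+4(4) = 32°C
58°C vs 32°C → primer 1 is higher.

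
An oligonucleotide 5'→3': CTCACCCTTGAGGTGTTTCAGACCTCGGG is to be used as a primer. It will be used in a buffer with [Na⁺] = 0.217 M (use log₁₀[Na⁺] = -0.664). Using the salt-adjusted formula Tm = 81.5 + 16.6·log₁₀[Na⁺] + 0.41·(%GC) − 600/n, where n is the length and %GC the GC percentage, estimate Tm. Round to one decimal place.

73.8°C

Length n = 29. Scanning the sequence gives T=8, A=4, C=9, G=8.
G+C = 17, so %GC = 17/29 × 100 = 58.621%
Salt term: 16.6 × (-0.664) = -11.022
GC term: 0.41 × 58.621 = 24.035; length term: −600/29 = −20.69
Tm = 81.5 + (-11.022) + 24.035 − 20.69 = 73.823 → 73.8°C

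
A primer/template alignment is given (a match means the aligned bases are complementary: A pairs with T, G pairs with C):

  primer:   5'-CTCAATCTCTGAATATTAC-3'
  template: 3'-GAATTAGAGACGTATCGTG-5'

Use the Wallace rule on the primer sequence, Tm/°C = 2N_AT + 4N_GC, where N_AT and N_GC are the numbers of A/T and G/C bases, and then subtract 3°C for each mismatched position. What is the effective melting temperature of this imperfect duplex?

Primer base counts: A=6, T=7, G=1, C=5 → A+T=13, G+C=6
Perfect-match Tm = 2(13) + 4(6) = 26 + 24 = 50°C
Mismatches (positions where the bases are not complementary): 4 (at positions 3, 12, 16, 17)
Effective Tm = 50 − 4×3 = 50 − 12 = 38°C

38°C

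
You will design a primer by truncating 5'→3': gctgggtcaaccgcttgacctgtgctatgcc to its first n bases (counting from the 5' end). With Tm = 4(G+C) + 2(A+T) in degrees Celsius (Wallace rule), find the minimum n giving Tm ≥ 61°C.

n = 19

First 18 bases: GCTGGGTCAACCGCTTGA → Tm = 58°C (< 61°C)
First 19 bases: GCTGGGTCAACCGCTTGAC → Tm = 62°C (≥ 61°C)
Each additional base adds 2°C (A/T) or 4°C (G/C), so Tm is non-decreasing in n; n = 19 is the first length to reach 61°C.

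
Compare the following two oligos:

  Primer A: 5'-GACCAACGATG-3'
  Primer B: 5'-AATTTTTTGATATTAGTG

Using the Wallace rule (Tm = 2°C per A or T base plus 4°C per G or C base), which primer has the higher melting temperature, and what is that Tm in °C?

Primer B, 42°C

Primer A: A+T=5, G+C=6 → Tm = 2(5)+4(6) = 34°C
Primer B: A+T=15, G+C=3 → Tm = 2(15)+4(3) = 42°C
34°C vs 42°C → primer B is higher.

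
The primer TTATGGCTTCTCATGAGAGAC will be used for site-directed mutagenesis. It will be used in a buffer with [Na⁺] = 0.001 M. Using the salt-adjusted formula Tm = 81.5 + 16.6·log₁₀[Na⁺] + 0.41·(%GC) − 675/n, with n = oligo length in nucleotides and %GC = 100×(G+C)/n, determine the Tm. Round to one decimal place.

17.1°C

Length n = 21. Scanning the sequence gives T=7, G=5, C=4, A=5.
G+C = 9, so %GC = 9/21 × 100 = 42.857%
Salt term: 16.6 × (-3) = -49.8
GC term: 0.41 × 42.857 = 17.571; length term: −675/21 = −32.143
Tm = 81.5 + (-49.8) + 17.571 − 32.143 = 17.128 → 17.1°C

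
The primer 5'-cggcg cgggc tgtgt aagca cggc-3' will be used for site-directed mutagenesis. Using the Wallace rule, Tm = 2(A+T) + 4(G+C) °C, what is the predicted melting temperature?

Counting bases: C=7, G=11, A=3, T=3
So N_AT = 6 and N_GC = 18.
Tm = 2×6 + 4×18 = 84°C

84°C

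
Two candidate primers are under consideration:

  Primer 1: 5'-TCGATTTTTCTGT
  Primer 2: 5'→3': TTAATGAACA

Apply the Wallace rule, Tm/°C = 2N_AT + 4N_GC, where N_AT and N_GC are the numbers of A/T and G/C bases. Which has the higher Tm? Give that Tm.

Primer 1, 34°C

Primer 1: A+T=9, G+C=4 → Tm = 2(9)+4(4) = 34°C
Primer 2: A+T=8, G+C=2 → Tm = 2(8)+4(2) = 24°C
34°C vs 24°C → primer 1 is higher.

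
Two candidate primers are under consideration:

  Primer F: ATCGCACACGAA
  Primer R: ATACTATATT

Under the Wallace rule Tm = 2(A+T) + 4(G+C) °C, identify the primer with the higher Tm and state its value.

Primer F, 36°C

Primer F: A+T=6, G+C=6 → Tm = 2(6)+4(6) = 36°C
Primer R: A+T=9, G+C=1 → Tm = 2(9)+4(1) = 22°C
36°C vs 22°C → primer F is higher.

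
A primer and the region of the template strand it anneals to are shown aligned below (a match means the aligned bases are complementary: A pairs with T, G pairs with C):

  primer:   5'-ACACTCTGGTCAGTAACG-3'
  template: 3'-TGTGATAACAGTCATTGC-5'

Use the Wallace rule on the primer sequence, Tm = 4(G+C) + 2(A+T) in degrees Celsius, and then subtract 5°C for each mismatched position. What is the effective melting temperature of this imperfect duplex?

Primer base counts: A=5, T=4, G=4, C=5 → A+T=9, G+C=9
Perfect-match Tm = 2(9) + 4(9) = 18 + 36 = 54°C
Mismatches (positions where the bases are not complementary): 2 (at positions 6, 8)
Effective Tm = 54 − 2×5 = 54 − 10 = 44°C

44°C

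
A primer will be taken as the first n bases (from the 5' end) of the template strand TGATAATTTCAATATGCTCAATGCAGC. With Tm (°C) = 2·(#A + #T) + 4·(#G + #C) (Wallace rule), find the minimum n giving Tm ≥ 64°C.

First 24 bases: TGATAATTTCAATATGCTCAATGC → Tm = 62°C (< 64°C)
First 25 bases: TGATAATTTCAATATGCTCAATGCA → Tm = 64°C (≥ 64°C)
Each additional base adds 2°C (A/T) or 4°C (G/C), so Tm is non-decreasing in n; n = 25 is the first length to reach 64°C.

n = 25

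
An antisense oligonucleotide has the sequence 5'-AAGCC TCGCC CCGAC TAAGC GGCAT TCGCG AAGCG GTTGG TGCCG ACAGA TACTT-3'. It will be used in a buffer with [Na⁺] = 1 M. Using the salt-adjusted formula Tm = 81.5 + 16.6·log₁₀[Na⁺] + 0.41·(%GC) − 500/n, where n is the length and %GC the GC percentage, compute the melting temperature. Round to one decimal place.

Length n = 55. Scanning the sequence gives T=10, C=17, A=12, G=16.
G+C = 33, so %GC = 33/55 × 100 = 60%
Salt term: 16.6 × (0) = 0
GC term: 0.41 × 60 = 24.6; length term: −500/55 = −9.091
Tm = 81.5 + (0) + 24.6 − 9.091 = 97.009 → 97.0°C

97.0°C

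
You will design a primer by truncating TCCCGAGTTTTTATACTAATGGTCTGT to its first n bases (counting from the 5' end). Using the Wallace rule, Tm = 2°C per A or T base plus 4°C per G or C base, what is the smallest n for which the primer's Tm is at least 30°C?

First 9 bases: TCCCGAGTT → Tm = 28°C (< 30°C)
First 10 bases: TCCCGAGTTT → Tm = 30°C (≥ 30°C)
Each additional base adds 2°C (A/T) or 4°C (G/C), so Tm is non-decreasing in n; n = 10 is the first length to reach 30°C.

n = 10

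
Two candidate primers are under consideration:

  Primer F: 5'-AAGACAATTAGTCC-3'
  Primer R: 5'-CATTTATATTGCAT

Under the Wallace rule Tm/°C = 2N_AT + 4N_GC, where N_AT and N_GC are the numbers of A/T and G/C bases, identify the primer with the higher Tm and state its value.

Primer F, 38°C

Primer F: A+T=9, G+C=5 → Tm = 2(9)+4(5) = 38°C
Primer R: A+T=11, G+C=3 → Tm = 2(11)+4(3) = 34°C
38°C vs 34°C → primer F is higher.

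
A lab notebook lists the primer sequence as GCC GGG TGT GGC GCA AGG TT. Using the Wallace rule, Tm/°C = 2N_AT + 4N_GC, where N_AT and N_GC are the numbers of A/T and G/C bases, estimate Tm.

Base counts: A=2, G=10, C=4, T=4
A+T = 6, G+C = 14
Tm = 2×6 + 4×14 = 68°C

68°C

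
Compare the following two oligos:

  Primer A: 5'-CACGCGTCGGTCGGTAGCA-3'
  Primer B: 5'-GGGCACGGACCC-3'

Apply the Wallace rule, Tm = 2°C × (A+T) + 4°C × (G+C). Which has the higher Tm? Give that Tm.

Primer A: A+T=6, G+C=13 → Tm = 2(6)+4(13) = 64°C
Primer B: A+T=2, G+C=10 → Tm = 2(2)+4(10) = 44°C
64°C vs 44°C → primer A is higher.

Primer A, 64°C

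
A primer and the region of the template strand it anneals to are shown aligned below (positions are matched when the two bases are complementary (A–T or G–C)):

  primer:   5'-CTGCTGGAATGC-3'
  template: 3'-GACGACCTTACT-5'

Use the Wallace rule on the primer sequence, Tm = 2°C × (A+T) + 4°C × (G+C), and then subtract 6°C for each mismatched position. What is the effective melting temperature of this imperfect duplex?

Primer base counts: A=2, T=3, G=4, C=3 → A+T=5, G+C=7
Perfect-match Tm = 2(5) + 4(7) = 10 + 28 = 38°C
Mismatches (positions where the bases are not complementary): 1 (at position 12)
Effective Tm = 38 − 1×6 = 38 − 6 = 32°C

32°C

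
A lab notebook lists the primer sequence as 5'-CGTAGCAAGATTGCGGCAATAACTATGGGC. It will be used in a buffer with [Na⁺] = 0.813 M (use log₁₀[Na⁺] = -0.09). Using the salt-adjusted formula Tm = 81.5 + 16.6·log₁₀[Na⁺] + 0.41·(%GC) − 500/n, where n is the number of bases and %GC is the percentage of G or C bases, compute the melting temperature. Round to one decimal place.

Length n = 30. Counting bases: G=9, C=6, T=6, A=9
G+C = 15, so %GC = 15/30 × 100 = 50%
Salt term: 16.6 × (-0.09) = -1.494
GC term: 0.41 × 50 = 20.5; length term: −500/30 = −16.667
Tm = 81.5 + (-1.494) + 20.5 − 16.667 = 83.839 → 83.8°C

83.8°C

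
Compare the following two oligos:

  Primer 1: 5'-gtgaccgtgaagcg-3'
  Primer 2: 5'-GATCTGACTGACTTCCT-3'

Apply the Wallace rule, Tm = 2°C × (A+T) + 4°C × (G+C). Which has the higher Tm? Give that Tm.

Primer 1: A+T=5, G+C=9 → Tm = 2(5)+4(9) = 46°C
Primer 2: A+T=9, G+C=8 → Tm = 2(9)+4(8) = 50°C
46°C vs 50°C → primer 2 is higher.

Primer 2, 50°C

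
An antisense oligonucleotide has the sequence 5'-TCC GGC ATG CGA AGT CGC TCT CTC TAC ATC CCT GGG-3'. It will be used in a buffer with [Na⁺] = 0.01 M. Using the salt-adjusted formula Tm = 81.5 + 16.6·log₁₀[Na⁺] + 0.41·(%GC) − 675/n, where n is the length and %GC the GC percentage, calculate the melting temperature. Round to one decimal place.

Length n = 36. C=13, A=5, G=9, T=9
G+C = 22, so %GC = 22/36 × 100 = 61.111%
Salt term: 16.6 × (-2) = -33.2
GC term: 0.41 × 61.111 = 25.056; length term: −675/36 = −18.75
Tm = 81.5 + (-33.2) + 25.056 − 18.75 = 54.606 → 54.6°C

54.6°C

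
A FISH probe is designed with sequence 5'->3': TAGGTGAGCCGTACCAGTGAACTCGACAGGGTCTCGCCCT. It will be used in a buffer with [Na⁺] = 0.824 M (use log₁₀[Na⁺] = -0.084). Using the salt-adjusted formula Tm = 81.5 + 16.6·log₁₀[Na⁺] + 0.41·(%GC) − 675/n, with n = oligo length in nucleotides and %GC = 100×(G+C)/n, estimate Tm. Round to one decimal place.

Length n = 40. Scanning the sequence gives C=12, A=8, G=12, T=8.
G+C = 24, so %GC = 24/40 × 100 = 60%
Salt term: 16.6 × (-0.084) = -1.394
GC term: 0.41 × 60 = 24.6; length term: −675/40 = −16.875
Tm = 81.5 + (-1.394) + 24.6 − 16.875 = 87.831 → 87.8°C

87.8°C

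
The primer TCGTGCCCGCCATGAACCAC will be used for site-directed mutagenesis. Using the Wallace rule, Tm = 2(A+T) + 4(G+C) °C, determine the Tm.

66°C

A=4, T=3, C=9, G=4
So N_AT = 7 and N_GC = 13.
Tm = 2×7 + 4×13 = 66°C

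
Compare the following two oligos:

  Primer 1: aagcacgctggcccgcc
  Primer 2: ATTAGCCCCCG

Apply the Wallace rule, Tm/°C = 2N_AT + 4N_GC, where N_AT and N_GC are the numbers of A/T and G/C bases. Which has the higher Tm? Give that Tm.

Primer 1, 60°C

Primer 1: A+T=4, G+C=13 → Tm = 2(4)+4(13) = 60°C
Primer 2: A+T=4, G+C=7 → Tm = 2(4)+4(7) = 36°C
60°C vs 36°C → primer 1 is higher.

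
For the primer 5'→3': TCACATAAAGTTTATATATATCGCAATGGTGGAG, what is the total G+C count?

11

Counting bases: G=7, A=12, C=4, T=11
Total G or C: 7 + 4 = 11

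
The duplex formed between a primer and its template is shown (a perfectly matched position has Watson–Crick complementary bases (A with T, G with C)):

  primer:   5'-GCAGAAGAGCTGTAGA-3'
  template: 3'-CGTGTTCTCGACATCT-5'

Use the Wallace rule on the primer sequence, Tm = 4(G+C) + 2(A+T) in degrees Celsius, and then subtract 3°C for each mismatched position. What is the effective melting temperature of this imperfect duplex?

45°C

Primer base counts: A=6, T=2, G=6, C=2 → A+T=8, G+C=8
Perfect-match Tm = 2(8) + 4(8) = 16 + 32 = 48°C
Mismatches (positions where the bases are not complementary): 1 (at position 4)
Effective Tm = 48 − 1×3 = 48 − 3 = 45°C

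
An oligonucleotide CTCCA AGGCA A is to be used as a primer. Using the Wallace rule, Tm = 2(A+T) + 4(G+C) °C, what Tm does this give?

34°C

Counting bases: T=1, A=4, C=4, G=2
A+T = 5, G+C = 6
Tm = 4·6 + 2·5 = 24 + 10 = 34°C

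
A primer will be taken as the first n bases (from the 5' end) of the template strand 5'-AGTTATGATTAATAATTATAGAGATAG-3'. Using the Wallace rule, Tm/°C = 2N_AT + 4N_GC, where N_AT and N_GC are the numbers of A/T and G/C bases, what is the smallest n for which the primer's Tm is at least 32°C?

n = 14

First 13 bases: AGTTATGATTAAT → Tm = 30°C (< 32°C)
First 14 bases: AGTTATGATTAATA → Tm = 32°C (≥ 32°C)
Each additional base adds 2°C (A/T) or 4°C (G/C), so Tm is non-decreasing in n; n = 14 is the first length to reach 32°C.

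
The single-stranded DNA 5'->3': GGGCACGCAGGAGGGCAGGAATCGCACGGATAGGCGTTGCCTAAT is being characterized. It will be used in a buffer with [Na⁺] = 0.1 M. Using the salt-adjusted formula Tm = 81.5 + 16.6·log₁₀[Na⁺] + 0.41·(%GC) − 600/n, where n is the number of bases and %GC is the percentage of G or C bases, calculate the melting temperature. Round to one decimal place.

77.1°C

Length n = 45. Base counts: A=11, G=18, C=10, T=6
G+C = 28, so %GC = 28/45 × 100 = 62.222%
Salt term: 16.6 × (-1) = -16.6
GC term: 0.41 × 62.222 = 25.511; length term: −600/45 = −13.333
Tm = 81.5 + (-16.6) + 25.511 − 13.333 = 77.078 → 77.1°C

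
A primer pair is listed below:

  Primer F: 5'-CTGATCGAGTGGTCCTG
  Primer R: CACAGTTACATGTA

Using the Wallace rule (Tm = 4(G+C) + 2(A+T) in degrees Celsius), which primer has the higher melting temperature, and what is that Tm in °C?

Primer F: A+T=7, G+C=10 → Tm = 2(7)+4(10) = 54°C
Primer R: A+T=9, G+C=5 → Tm = 2(9)+4(5) = 38°C
54°C vs 38°C → primer F is higher.

Primer F, 54°C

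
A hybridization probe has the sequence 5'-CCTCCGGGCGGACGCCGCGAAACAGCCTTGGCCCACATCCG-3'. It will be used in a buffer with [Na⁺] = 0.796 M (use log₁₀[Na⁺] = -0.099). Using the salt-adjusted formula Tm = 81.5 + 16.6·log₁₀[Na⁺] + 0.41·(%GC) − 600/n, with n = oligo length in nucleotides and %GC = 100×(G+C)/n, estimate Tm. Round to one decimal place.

95.2°C

Length n = 41. A=7, T=4, G=12, C=18
G+C = 30, so %GC = 30/41 × 100 = 73.171%
Salt term: 16.6 × (-0.099) = -1.643
GC term: 0.41 × 73.171 = 30; length term: −600/41 = −14.634
Tm = 81.5 + (-1.643) + 30 − 14.634 = 95.223 → 95.2°C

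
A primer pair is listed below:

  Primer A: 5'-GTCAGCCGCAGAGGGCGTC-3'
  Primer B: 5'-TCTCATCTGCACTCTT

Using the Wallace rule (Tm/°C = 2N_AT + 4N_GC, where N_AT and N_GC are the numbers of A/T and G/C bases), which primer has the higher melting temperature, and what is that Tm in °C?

Primer A, 66°C

Primer A: A+T=5, G+C=14 → Tm = 2(5)+4(14) = 66°C
Primer B: A+T=9, G+C=7 → Tm = 2(9)+4(7) = 46°C
66°C vs 46°C → primer A is higher.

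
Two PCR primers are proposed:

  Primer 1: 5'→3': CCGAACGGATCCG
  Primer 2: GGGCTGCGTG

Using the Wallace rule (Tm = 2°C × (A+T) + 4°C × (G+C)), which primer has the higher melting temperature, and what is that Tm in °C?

Primer 1: A+T=4, G+C=9 → Tm = 2(4)+4(9) = 44°C
Primer 2: A+T=2, G+C=8 → Tm = 2(2)+4(8) = 36°C
44°C vs 36°C → primer 1 is higher.

Primer 1, 44°C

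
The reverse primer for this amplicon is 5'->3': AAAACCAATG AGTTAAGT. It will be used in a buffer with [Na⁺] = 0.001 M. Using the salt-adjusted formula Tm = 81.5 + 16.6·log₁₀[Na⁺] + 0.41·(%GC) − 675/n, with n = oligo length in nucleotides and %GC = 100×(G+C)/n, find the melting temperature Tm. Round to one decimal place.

Length n = 18. Scanning the sequence gives T=4, G=3, A=9, C=2.
G+C = 5, so %GC = 5/18 × 100 = 27.778%
Salt term: 16.6 × (-3) = -49.8
GC term: 0.41 × 27.778 = 11.389; length term: −675/18 = −37.5
Tm = 81.5 + (-49.8) + 11.389 − 37.5 = 5.589 → 5.6°C

5.6°C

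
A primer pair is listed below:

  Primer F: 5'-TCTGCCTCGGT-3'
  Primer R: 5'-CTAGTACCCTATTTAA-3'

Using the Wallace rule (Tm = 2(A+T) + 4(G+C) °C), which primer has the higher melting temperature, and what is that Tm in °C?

Primer R, 42°C

Primer F: A+T=4, G+C=7 → Tm = 2(4)+4(7) = 36°C
Primer R: A+T=11, G+C=5 → Tm = 2(11)+4(5) = 42°C
36°C vs 42°C → primer R is higher.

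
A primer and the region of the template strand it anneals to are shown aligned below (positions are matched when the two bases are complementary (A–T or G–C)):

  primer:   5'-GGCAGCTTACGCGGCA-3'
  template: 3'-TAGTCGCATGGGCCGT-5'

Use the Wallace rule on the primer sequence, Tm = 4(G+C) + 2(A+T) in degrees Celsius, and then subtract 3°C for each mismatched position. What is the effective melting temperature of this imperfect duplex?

42°C

Primer base counts: A=3, T=2, G=6, C=5 → A+T=5, G+C=11
Perfect-match Tm = 2(5) + 4(11) = 10 + 44 = 54°C
Mismatches (positions where the bases are not complementary): 4 (at positions 1, 2, 7, 11)
Effective Tm = 54 − 4×3 = 54 − 12 = 42°C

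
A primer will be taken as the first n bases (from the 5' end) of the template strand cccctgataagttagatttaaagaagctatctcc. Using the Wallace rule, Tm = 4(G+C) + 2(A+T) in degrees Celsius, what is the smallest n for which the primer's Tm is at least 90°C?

First 32 bases: CCCCTGATAAGTTAGATTTAAAGAAGCTATCT → Tm = 86°C (< 90°C)
First 33 bases: CCCCTGATAAGTTAGATTTAAAGAAGCTATCTC → Tm = 90°C (≥ 90°C)
Since every base adds ≥2°C, Tm only increases with n, so the threshold is first crossed at n = 33.

n = 33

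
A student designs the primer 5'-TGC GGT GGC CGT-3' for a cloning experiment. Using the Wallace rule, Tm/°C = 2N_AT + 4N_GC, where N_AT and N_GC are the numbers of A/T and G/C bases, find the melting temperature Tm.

42°C

Scanning the sequence gives G=6, C=3, A=0, T=3.
So N_AT = 3 and N_GC = 9.
Tm = 2×3 + 4×9 = 42°C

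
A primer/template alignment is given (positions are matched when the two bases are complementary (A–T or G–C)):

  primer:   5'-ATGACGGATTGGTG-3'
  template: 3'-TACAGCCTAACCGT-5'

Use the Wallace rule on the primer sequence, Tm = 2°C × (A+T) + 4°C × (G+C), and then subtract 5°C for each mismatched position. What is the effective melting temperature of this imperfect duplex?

Primer base counts: A=3, T=4, G=6, C=1 → A+T=7, G+C=7
Perfect-match Tm = 2(7) + 4(7) = 14 + 28 = 42°C
Mismatches (positions where the bases are not complementary): 3 (at positions 4, 13, 14)
Effective Tm = 42 − 3×5 = 42 − 15 = 27°C

27°C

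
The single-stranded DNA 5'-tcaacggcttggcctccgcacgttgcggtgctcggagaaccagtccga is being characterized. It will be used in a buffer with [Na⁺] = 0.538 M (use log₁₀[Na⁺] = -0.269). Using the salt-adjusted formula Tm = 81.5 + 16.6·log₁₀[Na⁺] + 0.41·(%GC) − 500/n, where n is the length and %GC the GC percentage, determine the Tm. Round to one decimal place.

93.1°C

Length n = 48. T=9, G=15, C=16, A=8
G+C = 31, so %GC = 31/48 × 100 = 64.583%
Salt term: 16.6 × (-0.269) = -4.465
GC term: 0.41 × 64.583 = 26.479; length term: −500/48 = −10.417
Tm = 81.5 + (-4.465) + 26.479 − 10.417 = 93.097 → 93.1°C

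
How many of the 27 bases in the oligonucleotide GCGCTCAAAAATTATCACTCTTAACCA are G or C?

C=8, G=2, A=10, T=7
Total G or C: 2 + 8 = 10

10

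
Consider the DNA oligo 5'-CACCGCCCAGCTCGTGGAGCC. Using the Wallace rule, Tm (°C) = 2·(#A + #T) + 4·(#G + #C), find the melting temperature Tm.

Counting bases: C=10, A=3, T=2, G=6
A+T = 5, G+C = 16
Tm = 2×5 + 4×16 = 74°C

74°C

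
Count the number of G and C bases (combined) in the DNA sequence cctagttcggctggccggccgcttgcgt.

20

G=10, C=10, T=7, A=1
Total G or C: 10 + 10 = 20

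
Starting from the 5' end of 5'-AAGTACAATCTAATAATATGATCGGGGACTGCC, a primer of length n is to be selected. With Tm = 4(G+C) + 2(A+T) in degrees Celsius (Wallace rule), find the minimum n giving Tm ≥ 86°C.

First 31 bases: AAGTACAATCTAATAATATGATCGGGGACTG → Tm = 84°C (< 86°C)
First 32 bases: AAGTACAATCTAATAATATGATCGGGGACTGC → Tm = 88°C (≥ 86°C)
Each additional base adds 2°C (A/T) or 4°C (G/C), so Tm is non-decreasing in n; n = 32 is the first length to reach 86°C.

n = 32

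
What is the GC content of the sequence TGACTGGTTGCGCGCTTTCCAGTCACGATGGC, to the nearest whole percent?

59%

Scanning the sequence gives G=10, A=4, T=9, C=9.
G+C = 10 + 9 = 19 out of 32 bases
%GC = 19/32 × 100 = 59.38% ≈ 59%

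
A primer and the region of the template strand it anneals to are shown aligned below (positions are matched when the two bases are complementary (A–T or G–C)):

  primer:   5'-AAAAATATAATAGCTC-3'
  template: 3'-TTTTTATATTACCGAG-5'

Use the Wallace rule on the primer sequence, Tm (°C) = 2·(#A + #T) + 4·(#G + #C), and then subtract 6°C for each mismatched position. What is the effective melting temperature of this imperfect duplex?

Primer base counts: A=9, T=4, G=1, C=2 → A+T=13, G+C=3
Perfect-match Tm = 2(13) + 4(3) = 26 + 12 = 38°C
Mismatches (positions where the bases are not complementary): 1 (at position 12)
Effective Tm = 38 − 1×6 = 38 − 6 = 32°C

32°C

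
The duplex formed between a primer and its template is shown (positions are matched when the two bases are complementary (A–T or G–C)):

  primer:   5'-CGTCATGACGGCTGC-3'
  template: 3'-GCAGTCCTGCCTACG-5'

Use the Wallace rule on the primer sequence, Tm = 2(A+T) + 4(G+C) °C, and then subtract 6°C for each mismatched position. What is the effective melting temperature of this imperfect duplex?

Primer base counts: A=2, T=3, G=5, C=5 → A+T=5, G+C=10
Perfect-match Tm = 2(5) + 4(10) = 10 + 40 = 50°C
Mismatches (positions where the bases are not complementary): 2 (at positions 6, 12)
Effective Tm = 50 − 2×6 = 50 − 12 = 38°C

38°C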